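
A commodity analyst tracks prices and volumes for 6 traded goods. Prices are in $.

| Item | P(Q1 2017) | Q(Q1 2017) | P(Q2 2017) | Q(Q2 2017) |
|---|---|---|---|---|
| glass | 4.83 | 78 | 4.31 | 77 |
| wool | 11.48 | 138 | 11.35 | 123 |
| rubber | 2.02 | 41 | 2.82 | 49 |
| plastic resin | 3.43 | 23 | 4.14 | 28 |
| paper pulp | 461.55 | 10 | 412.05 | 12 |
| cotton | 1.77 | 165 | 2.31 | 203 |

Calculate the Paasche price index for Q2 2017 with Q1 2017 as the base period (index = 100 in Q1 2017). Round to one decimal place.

Paasche price index uses current-period quantities as weights.
ΣP(Q2 2017)·Q(Q2 2017) = 4.31×77 + 11.35×123 + 2.82×49 + 4.14×28 + 412.05×12 + 2.31×203 = 331.87 + 1396.05 + 138.18 + 115.92 + 4944.6 + 468.93 = 7395.55
ΣP(Q1 2017)·Q(Q2 2017) = 4.83×77 + 11.48×123 + 2.02×49 + 3.43×28 + 461.55×12 + 1.77×203 = 371.91 + 1412.04 + 98.98 + 96.04 + 5538.6 + 359.31 = 7876.88
Index = 7395.55 / 7876.88 × 100 = 93.8893

93.9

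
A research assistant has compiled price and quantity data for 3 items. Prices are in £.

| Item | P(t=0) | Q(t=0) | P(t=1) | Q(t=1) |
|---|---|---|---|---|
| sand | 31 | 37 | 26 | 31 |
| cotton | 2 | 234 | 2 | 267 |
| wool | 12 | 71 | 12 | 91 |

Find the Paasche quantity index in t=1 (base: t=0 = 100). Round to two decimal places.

Paasche quantity index uses current-period prices as weights.
ΣP(t=1)·Q(t=1) = 26×31 + 2×267 + 12×91 = 806 + 534 + 1092 = 2432
ΣP(t=1)·Q(t=0) = 26×37 + 2×234 + 12×71 = 962 + 468 + 852 = 2282
Index = 2432 / 2282 × 100 = 106.5732

106.57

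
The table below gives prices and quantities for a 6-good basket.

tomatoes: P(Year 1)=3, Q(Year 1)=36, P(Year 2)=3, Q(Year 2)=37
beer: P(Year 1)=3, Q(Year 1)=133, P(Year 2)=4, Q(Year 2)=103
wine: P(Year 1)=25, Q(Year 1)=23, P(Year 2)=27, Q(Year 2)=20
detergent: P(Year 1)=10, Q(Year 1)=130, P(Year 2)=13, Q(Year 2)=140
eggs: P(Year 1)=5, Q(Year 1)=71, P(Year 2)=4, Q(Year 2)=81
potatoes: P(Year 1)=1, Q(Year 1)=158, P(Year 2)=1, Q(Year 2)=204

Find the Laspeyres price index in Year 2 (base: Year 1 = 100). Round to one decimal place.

117.2

Laspeyres price index uses base-period quantities as weights.
ΣP(Year 2)·Q(Year 1) = 3×36 + 4×133 + 27×23 + 13×130 + 4×71 + 1×158 = 108 + 532 + 621 + 1690 + 284 + 158 = 3393
ΣP(Year 1)·Q(Year 1) = 3×36 + 3×133 + 25×23 + 10×130 + 5×71 + 1×158 = 108 + 399 + 575 + 1300 + 355 + 158 = 2895
Index = 3393 / 2895 × 100 = 117.2021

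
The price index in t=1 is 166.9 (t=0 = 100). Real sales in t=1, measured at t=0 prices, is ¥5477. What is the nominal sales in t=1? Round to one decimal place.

Nominal = Real × (Index/100) = 5477 × (166.9/100)
        = 5477 × 1.669 = 9141.1130

9141.1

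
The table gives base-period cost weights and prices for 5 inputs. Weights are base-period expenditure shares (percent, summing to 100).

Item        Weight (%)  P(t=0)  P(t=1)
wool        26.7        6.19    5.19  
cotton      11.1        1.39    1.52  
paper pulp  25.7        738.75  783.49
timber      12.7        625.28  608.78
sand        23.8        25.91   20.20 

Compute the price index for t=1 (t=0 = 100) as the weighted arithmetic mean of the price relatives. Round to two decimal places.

wool: 26.7 × (5.19/6.19) = 26.7 × 0.838449 = 22.3866
cotton: 11.1 × (1.52/1.39) = 11.1 × 1.093525 = 12.1381
paper pulp: 25.7 × (783.49/738.75) = 25.7 × 1.060562 = 27.2564
timber: 12.7 × (608.78/625.28) = 12.7 × 0.973612 = 12.3649
sand: 23.8 × (20.20/25.91) = 23.8 × 0.779622 = 18.5550
Index = Σ wᵢ·(p₁ᵢ/p₀ᵢ) = 22.3866 + 12.1381 + 27.2564 + 12.3649 + 18.5550 = 92.7010

92.70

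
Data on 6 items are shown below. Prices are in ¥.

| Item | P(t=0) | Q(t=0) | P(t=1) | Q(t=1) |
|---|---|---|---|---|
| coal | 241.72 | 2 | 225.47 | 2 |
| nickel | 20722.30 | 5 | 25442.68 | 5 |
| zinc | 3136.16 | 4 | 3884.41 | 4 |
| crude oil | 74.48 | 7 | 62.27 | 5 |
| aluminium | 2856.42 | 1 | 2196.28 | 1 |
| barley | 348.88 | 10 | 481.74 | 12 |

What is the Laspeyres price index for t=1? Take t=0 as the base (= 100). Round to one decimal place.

122.0

Laspeyres price index uses base-period quantities as weights.
ΣP(t=1)·Q(t=0) = 225.47×2 + 25442.68×5 + 3884.41×4 + 62.27×7 + 2196.28×1 + 481.74×10 = 450.94 + 127213.4 + 15537.64 + 435.89 + 2196.28 + 4817.4 = 150651.55
ΣP(t=0)·Q(t=0) = 241.72×2 + 20722.30×5 + 3136.16×4 + 74.48×7 + 2856.42×1 + 348.88×10 = 483.44 + 103611.5 + 12544.64 + 521.36 + 2856.42 + 3488.8 = 123506.16
Index = 150651.55 / 123506.16 × 100 = 121.9790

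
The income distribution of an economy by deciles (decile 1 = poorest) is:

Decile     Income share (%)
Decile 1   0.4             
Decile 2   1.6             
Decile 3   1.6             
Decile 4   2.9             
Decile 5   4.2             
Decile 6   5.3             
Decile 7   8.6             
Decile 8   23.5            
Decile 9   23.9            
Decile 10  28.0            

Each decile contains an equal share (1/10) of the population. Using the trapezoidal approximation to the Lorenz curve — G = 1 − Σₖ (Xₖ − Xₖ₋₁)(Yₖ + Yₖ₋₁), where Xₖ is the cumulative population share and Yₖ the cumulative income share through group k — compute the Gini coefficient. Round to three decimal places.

Cumulative income shares Yₖ: 0.0040, 0.0200, 0.0360, 0.0650, 0.1070, 0.1600, 0.2460, 0.4810, 0.7200, 1.0000
Σ (Xₖ−Xₖ₋₁)(Yₖ+Yₖ₋₁) = (1/10)(0.0040+0.0000) + (1/10)(0.0200+0.0040) + (1/10)(0.0360+0.0200) + (1/10)(0.0650+0.0360) + (1/10)(0.1070+0.0650) + (1/10)(0.1600+0.1070) + (1/10)(0.2460+0.1600) + (1/10)(0.4810+0.2460) + (1/10)(0.7200+0.4810) + (1/10)(1.0000+0.7200)
  = 0.0004 + 0.0024 + 0.0056 + 0.0101 + 0.0172 + 0.0267 + 0.0406 + 0.0727 + 0.1201 + 0.1720 = 0.4678
G = 1 − 0.4678 = 0.5322

0.532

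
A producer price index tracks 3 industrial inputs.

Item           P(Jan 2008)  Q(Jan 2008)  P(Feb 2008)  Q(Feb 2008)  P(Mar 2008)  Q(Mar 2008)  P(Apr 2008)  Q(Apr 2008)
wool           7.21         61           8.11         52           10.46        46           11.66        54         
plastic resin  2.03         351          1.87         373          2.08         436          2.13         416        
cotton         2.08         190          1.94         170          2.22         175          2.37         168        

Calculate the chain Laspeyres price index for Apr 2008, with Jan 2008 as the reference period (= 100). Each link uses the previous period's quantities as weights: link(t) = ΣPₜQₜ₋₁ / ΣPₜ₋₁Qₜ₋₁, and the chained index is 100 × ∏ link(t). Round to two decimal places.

121.70

Link Jan 2008→Feb 2008:
ΣP(Feb 2008)Q(Jan 2008) = 8.11×61 + 1.87×351 + 1.94×190 = 494.71 + 656.37 + 368.6 = 1519.68
ΣP(Jan 2008)Q(Jan 2008) = 7.21×61 + 2.03×351 + 2.08×190 = 439.81 + 712.53 + 395.2 = 1547.54
link = 1519.68/1547.54 = 0.981997
Link Feb 2008→Mar 2008:
ΣP(Mar 2008)Q(Feb 2008) = 10.46×52 + 2.08×373 + 2.22×170 = 543.92 + 775.84 + 377.4 = 1697.16
ΣP(Feb 2008)Q(Feb 2008) = 8.11×52 + 1.87×373 + 1.94×170 = 421.72 + 697.51 + 329.8 = 1449.03
link = 1697.16/1449.03 = 1.171239
Link Mar 2008→Apr 2008:
ΣP(Apr 2008)Q(Mar 2008) = 11.66×46 + 2.13×436 + 2.37×175 = 536.36 + 928.68 + 414.75 = 1879.79
ΣP(Mar 2008)Q(Mar 2008) = 10.46×46 + 2.08×436 + 2.22×175 = 481.16 + 906.88 + 388.5 = 1776.54
link = 1879.79/1776.54 = 1.058119
Chained index = 100 × 0.981997 × 1.171239 × 1.058119 = 121.6998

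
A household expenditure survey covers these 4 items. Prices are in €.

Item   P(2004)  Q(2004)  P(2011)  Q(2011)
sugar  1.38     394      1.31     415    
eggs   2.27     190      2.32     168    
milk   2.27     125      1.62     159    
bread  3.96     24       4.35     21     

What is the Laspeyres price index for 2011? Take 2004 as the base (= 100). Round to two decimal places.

93.35

Laspeyres price index uses base-period quantities as weights.
ΣP(2011)·Q(2004) = 1.31×394 + 2.32×190 + 1.62×125 + 4.35×24 = 516.14 + 440.8 + 202.5 + 104.4 = 1263.84
ΣP(2004)·Q(2004) = 1.38×394 + 2.27×190 + 2.27×125 + 3.96×24 = 543.72 + 431.3 + 283.75 + 95.04 = 1353.81
Index = 1263.84 / 1353.81 × 100 = 93.3543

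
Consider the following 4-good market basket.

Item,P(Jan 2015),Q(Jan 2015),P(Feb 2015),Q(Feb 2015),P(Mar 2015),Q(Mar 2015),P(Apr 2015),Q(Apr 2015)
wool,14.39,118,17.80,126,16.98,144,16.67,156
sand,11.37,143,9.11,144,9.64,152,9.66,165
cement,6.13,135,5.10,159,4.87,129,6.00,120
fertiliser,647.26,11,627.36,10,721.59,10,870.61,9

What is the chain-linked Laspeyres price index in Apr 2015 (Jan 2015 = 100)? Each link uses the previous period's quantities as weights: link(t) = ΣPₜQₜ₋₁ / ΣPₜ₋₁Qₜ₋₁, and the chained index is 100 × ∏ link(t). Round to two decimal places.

119.90

Link Jan 2015→Feb 2015:
ΣP(Feb 2015)Q(Jan 2015) = 17.80×118 + 9.11×143 + 5.10×135 + 627.36×11 = 2100.4 + 1302.73 + 688.5 + 6900.96 = 10992.59
ΣP(Jan 2015)Q(Jan 2015) = 14.39×118 + 11.37×143 + 6.13×135 + 647.26×11 = 1698.02 + 1625.91 + 827.55 + 7119.86 = 11271.34
link = 10992.59/11271.34 = 0.975269
Link Feb 2015→Mar 2015:
ΣP(Mar 2015)Q(Feb 2015) = 16.98×126 + 9.64×144 + 4.87×159 + 721.59×10 = 2139.48 + 1388.16 + 774.33 + 7215.9 = 11517.87
ΣP(Feb 2015)Q(Feb 2015) = 17.80×126 + 9.11×144 + 5.10×159 + 627.36×10 = 2242.8 + 1311.84 + 810.9 + 6273.6 = 10639.14
link = 11517.87/10639.14 = 1.082594
Link Mar 2015→Apr 2015:
ΣP(Apr 2015)Q(Mar 2015) = 16.67×144 + 9.66×152 + 6.00×129 + 870.61×10 = 2400.48 + 1468.32 + 774 + 8706.1 = 13348.9
ΣP(Mar 2015)Q(Mar 2015) = 16.98×144 + 9.64×152 + 4.87×129 + 721.59×10 = 2445.12 + 1465.28 + 628.23 + 7215.9 = 11754.53
link = 13348.9/11754.53 = 1.135639
Chained index = 100 × 0.975269 × 1.082594 × 1.135639 = 119.9031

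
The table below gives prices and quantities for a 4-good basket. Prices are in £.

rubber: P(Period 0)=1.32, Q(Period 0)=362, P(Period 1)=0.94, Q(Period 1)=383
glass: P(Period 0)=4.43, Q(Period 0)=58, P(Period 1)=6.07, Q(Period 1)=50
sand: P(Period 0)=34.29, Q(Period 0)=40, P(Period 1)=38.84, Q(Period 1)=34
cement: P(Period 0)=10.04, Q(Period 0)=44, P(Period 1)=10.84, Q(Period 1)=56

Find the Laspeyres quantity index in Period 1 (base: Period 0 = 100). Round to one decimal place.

96.4

Laspeyres quantity index uses base-period prices as weights.
ΣP(Period 0)·Q(Period 1) = 1.32×383 + 4.43×50 + 34.29×34 + 10.04×56 = 505.56 + 221.5 + 1165.86 + 562.24 = 2455.16
ΣP(Period 0)·Q(Period 0) = 1.32×362 + 4.43×58 + 34.29×40 + 10.04×44 = 477.84 + 256.94 + 1371.6 + 441.76 = 2548.14
Index = 2455.16 / 2548.14 × 100 = 96.3511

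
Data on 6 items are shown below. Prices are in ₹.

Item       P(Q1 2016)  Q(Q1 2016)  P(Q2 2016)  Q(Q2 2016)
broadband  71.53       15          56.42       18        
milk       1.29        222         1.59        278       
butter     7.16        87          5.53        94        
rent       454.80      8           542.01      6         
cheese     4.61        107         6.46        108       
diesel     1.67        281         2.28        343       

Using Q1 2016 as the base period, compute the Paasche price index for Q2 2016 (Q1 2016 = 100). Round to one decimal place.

Paasche price index uses current-period quantities as weights.
ΣP(Q2 2016)·Q(Q2 2016) = 56.42×18 + 1.59×278 + 5.53×94 + 542.01×6 + 6.46×108 + 2.28×343 = 1015.56 + 442.02 + 519.82 + 3252.06 + 697.68 + 782.04 = 6709.18
ΣP(Q1 2016)·Q(Q2 2016) = 71.53×18 + 1.29×278 + 7.16×94 + 454.80×6 + 4.61×108 + 1.67×343 = 1287.54 + 358.62 + 673.04 + 2728.8 + 497.88 + 572.81 = 6118.69
Index = 6709.18 / 6118.69 × 100 = 109.6506

109.7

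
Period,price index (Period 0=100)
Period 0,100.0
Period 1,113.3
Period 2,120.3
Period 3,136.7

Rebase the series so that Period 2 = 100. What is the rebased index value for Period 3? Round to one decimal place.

Rebased(Period 3) = 136.7 / 120.3 × 100 = 113.6326

113.6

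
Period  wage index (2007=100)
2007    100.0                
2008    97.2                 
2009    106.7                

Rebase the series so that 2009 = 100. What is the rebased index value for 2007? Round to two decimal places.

93.72

Rebased(2007) = 100.0 / 106.7 × 100 = 93.7207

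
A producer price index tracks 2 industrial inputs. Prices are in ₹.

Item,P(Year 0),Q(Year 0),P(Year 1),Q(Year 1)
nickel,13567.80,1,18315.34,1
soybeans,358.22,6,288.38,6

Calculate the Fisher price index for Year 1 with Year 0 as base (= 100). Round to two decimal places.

127.54

Laspeyres component (base-period weights):
ΣP(Year 1)Q(Year 0) = 18315.34×1 + 288.38×6 = 18315.34 + 1730.28 = 20045.62
ΣP(Year 0)Q(Year 0) = 13567.80×1 + 358.22×6 = 13567.8 + 2149.32 = 15717.12
L = 20045.62 / 15717.12 × 100 = 127.5400
Paasche component (current-period weights):
ΣP(Year 1)Q(Year 1) = 18315.34×1 + 288.38×6 = 18315.34 + 1730.28 = 20045.62
ΣP(Year 0)Q(Year 1) = 13567.80×1 + 358.22×6 = 13567.8 + 2149.32 = 15717.12
P = 20045.62 / 15717.12 × 100 = 127.5400
Fisher = √(L × P) = √(127.5400 × 127.5400) = 127.5400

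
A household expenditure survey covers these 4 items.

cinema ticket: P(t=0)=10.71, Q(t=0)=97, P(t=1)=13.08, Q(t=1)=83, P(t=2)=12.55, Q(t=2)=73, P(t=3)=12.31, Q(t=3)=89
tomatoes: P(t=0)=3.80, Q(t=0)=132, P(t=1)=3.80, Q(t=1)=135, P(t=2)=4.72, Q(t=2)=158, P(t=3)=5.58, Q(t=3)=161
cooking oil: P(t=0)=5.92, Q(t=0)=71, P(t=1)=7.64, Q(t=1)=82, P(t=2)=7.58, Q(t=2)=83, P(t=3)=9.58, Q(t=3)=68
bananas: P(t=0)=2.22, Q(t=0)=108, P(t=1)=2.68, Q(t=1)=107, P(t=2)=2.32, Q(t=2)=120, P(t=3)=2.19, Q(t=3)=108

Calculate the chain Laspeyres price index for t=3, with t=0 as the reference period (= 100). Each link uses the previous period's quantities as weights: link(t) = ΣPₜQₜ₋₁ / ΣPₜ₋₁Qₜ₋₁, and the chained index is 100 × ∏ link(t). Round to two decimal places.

Link t=0→t=1:
ΣP(t=1)Q(t=0) = 13.08×97 + 3.80×132 + 7.64×71 + 2.68×108 = 1268.76 + 501.6 + 542.44 + 289.44 = 2602.24
ΣP(t=0)Q(t=0) = 10.71×97 + 3.80×132 + 5.92×71 + 2.22×108 = 1038.87 + 501.6 + 420.32 + 239.76 = 2200.55
link = 2602.24/2200.55 = 1.182541
Link t=1→t=2:
ΣP(t=2)Q(t=1) = 12.55×83 + 4.72×135 + 7.58×82 + 2.32×107 = 1041.65 + 637.2 + 621.56 + 248.24 = 2548.65
ΣP(t=1)Q(t=1) = 13.08×83 + 3.80×135 + 7.64×82 + 2.68×107 = 1085.64 + 513 + 626.48 + 286.76 = 2511.88
link = 2548.65/2511.88 = 1.014638
Link t=2→t=3:
ΣP(t=3)Q(t=2) = 12.31×73 + 5.58×158 + 9.58×83 + 2.19×120 = 898.63 + 881.64 + 795.14 + 262.8 = 2838.21
ΣP(t=2)Q(t=2) = 12.55×73 + 4.72×158 + 7.58×83 + 2.32×120 = 916.15 + 745.76 + 629.14 + 278.4 = 2569.45
link = 2838.21/2569.45 = 1.104598
Chained index = 100 × 1.182541 × 1.014638 × 1.104598 = 132.5354

132.54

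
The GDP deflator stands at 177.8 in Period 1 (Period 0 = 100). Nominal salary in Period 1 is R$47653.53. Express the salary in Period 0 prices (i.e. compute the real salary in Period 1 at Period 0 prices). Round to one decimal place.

26801.8

Real = Nominal ÷ (Index/100) = 47653.53 ÷ (177.8/100)
     = 47653.53 ÷ 1.778 = 26801.7604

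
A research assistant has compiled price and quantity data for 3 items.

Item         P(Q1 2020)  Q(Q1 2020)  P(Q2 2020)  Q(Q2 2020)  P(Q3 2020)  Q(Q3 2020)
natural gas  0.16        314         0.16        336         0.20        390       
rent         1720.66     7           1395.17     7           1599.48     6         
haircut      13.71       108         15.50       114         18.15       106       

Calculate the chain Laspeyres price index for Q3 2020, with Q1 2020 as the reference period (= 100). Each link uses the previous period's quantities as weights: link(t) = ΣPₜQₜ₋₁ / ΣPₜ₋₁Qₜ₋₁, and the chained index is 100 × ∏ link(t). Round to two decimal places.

Link Q1 2020→Q2 2020:
ΣP(Q2 2020)Q(Q1 2020) = 0.16×314 + 1395.17×7 + 15.50×108 = 50.24 + 9766.19 + 1674 = 11490.43
ΣP(Q1 2020)Q(Q1 2020) = 0.16×314 + 1720.66×7 + 13.71×108 = 50.24 + 12044.62 + 1480.68 = 13575.54
link = 11490.43/13575.54 = 0.846407
Link Q2 2020→Q3 2020:
ΣP(Q3 2020)Q(Q2 2020) = 0.20×336 + 1599.48×7 + 18.15×114 = 67.2 + 11196.36 + 2069.1 = 13332.66
ΣP(Q2 2020)Q(Q2 2020) = 0.16×336 + 1395.17×7 + 15.50×114 = 53.76 + 9766.19 + 1767 = 11586.95
link = 13332.66/11586.95 = 1.150662
Chained index = 100 × 0.846407 × 1.150662 = 97.3928

97.39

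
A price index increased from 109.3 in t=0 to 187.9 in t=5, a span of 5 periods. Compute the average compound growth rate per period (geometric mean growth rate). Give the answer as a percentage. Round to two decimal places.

Growth factor = (187.9/109.3)^(1/5) = (1.719122)^(1/5) = 1.114452
Growth rate = 1.114452 − 1 = 0.114452 = 11.4452%

11.45%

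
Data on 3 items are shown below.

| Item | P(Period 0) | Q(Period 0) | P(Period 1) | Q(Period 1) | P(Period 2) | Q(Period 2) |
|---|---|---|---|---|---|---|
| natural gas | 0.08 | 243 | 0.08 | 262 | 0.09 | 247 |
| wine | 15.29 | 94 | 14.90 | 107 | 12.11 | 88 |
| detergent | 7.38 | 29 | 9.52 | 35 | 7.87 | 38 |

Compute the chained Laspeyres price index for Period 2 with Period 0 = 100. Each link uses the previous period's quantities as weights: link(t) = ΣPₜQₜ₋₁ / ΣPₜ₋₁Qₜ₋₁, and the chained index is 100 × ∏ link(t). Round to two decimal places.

Link Period 0→Period 1:
ΣP(Period 1)Q(Period 0) = 0.08×243 + 14.90×94 + 9.52×29 = 19.44 + 1400.6 + 276.08 = 1696.12
ΣP(Period 0)Q(Period 0) = 0.08×243 + 15.29×94 + 7.38×29 = 19.44 + 1437.26 + 214.02 = 1670.72
link = 1696.12/1670.72 = 1.015203
Link Period 1→Period 2:
ΣP(Period 2)Q(Period 1) = 0.09×262 + 12.11×107 + 7.87×35 = 23.58 + 1295.77 + 275.45 = 1594.8
ΣP(Period 1)Q(Period 1) = 0.08×262 + 14.90×107 + 9.52×35 = 20.96 + 1594.3 + 333.2 = 1948.46
link = 1594.8/1948.46 = 0.818493
Chained index = 100 × 1.015203 × 0.818493 = 83.0936

83.09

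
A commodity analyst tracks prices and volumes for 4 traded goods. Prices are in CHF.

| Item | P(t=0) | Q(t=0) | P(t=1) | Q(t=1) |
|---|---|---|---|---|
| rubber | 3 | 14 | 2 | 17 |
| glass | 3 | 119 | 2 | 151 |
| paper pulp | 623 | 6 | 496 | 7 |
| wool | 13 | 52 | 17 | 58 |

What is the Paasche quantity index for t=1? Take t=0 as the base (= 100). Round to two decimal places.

116.19

Paasche quantity index uses current-period prices as weights.
ΣP(t=1)·Q(t=1) = 2×17 + 2×151 + 496×7 + 17×58 = 34 + 302 + 3472 + 986 = 4794
ΣP(t=1)·Q(t=0) = 2×14 + 2×119 + 496×6 + 17×52 = 28 + 238 + 2976 + 884 = 4126
Index = 4794 / 4126 × 100 = 116.1900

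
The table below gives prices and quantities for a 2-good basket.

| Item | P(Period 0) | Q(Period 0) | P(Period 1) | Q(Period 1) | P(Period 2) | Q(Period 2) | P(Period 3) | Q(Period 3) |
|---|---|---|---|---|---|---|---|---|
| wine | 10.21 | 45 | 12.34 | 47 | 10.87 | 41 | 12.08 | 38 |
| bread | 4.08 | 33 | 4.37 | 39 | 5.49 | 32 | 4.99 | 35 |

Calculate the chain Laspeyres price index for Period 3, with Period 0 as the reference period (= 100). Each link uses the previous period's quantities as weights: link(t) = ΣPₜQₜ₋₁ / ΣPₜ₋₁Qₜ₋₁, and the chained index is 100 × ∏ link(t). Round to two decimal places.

Link Period 0→Period 1:
ΣP(Period 1)Q(Period 0) = 12.34×45 + 4.37×33 = 555.3 + 144.21 = 699.51
ΣP(Period 0)Q(Period 0) = 10.21×45 + 4.08×33 = 459.45 + 134.64 = 594.09
link = 699.51/594.09 = 1.177448
Link Period 1→Period 2:
ΣP(Period 2)Q(Period 1) = 10.87×47 + 5.49×39 = 510.89 + 214.11 = 725
ΣP(Period 1)Q(Period 1) = 12.34×47 + 4.37×39 = 579.98 + 170.43 = 750.41
link = 725/750.41 = 0.966139
Link Period 2→Period 3:
ΣP(Period 3)Q(Period 2) = 12.08×41 + 4.99×32 = 495.28 + 159.68 = 654.96
ΣP(Period 2)Q(Period 2) = 10.87×41 + 5.49×32 = 445.67 + 175.68 = 621.35
link = 654.96/621.35 = 1.054092
Chained index = 100 × 1.177448 × 0.966139 × 1.054092 = 119.9111

119.91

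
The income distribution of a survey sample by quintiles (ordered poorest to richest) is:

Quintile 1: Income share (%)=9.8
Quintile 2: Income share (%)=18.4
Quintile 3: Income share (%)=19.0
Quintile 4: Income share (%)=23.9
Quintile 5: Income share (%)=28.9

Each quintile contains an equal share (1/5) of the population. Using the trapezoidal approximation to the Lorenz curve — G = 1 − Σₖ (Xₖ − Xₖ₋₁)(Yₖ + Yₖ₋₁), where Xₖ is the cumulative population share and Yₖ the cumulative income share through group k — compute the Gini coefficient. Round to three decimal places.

0.175

Cumulative income shares Yₖ: 0.0980, 0.2820, 0.4720, 0.7110, 1.0000
Σ (Xₖ−Xₖ₋₁)(Yₖ+Yₖ₋₁) = (1/5)(0.0980+0.0000) + (1/5)(0.2820+0.0980) + (1/5)(0.4720+0.2820) + (1/5)(0.7110+0.4720) + (1/5)(1.0000+0.7110)
  = 0.0196 + 0.0760 + 0.1508 + 0.2366 + 0.3422 = 0.8252
G = 1 − 0.8252 = 0.1748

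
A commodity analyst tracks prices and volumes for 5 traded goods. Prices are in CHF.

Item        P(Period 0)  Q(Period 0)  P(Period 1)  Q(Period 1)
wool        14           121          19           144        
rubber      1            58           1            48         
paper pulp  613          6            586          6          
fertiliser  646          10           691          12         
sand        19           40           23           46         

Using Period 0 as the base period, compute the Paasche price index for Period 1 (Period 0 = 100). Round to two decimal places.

108.92

Paasche price index uses current-period quantities as weights.
ΣP(Period 1)·Q(Period 1) = 19×144 + 1×48 + 586×6 + 691×12 + 23×46 = 2736 + 48 + 3516 + 8292 + 1058 = 15650
ΣP(Period 0)·Q(Period 1) = 14×144 + 1×48 + 613×6 + 646×12 + 19×46 = 2016 + 48 + 3678 + 7752 + 874 = 14368
Index = 15650 / 14368 × 100 = 108.9226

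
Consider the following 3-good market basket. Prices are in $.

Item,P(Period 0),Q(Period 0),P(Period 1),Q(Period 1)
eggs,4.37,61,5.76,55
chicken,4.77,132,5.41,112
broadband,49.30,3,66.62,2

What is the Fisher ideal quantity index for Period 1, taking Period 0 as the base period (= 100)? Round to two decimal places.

83.54

Laspeyres component (base-period weights):
ΣP(Period 0)Q(Period 1) = 4.37×55 + 4.77×112 + 49.30×2 = 240.35 + 534.24 + 98.6 = 873.19
ΣP(Period 0)Q(Period 0) = 4.37×61 + 4.77×132 + 49.30×3 = 266.57 + 629.64 + 147.9 = 1044.11
L = 873.19 / 1044.11 × 100 = 83.6301
Paasche component (current-period weights):
ΣP(Period 1)Q(Period 1) = 5.76×55 + 5.41×112 + 66.62×2 = 316.8 + 605.92 + 133.24 = 1055.96
ΣP(Period 1)Q(Period 0) = 5.76×61 + 5.41×132 + 66.62×3 = 351.36 + 714.12 + 199.86 = 1265.34
P = 1055.96 / 1265.34 × 100 = 83.4527
Fisher = √(L × P) = √(83.6301 × 83.4527) = 83.5413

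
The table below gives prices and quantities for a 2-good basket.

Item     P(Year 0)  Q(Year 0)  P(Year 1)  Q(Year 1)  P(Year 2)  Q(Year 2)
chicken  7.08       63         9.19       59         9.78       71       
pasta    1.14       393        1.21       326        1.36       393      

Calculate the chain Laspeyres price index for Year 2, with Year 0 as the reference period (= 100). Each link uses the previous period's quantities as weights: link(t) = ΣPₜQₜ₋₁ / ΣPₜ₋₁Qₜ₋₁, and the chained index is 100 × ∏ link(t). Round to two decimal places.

128.49

Link Year 0→Year 1:
ΣP(Year 1)Q(Year 0) = 9.19×63 + 1.21×393 = 578.97 + 475.53 = 1054.5
ΣP(Year 0)Q(Year 0) = 7.08×63 + 1.14×393 = 446.04 + 448.02 = 894.06
link = 1054.5/894.06 = 1.179451
Link Year 1→Year 2:
ΣP(Year 2)Q(Year 1) = 9.78×59 + 1.36×326 = 577.02 + 443.36 = 1020.38
ΣP(Year 1)Q(Year 1) = 9.19×59 + 1.21×326 = 542.21 + 394.46 = 936.67
link = 1020.38/936.67 = 1.089370
Chained index = 100 × 1.179451 × 1.089370 = 128.4858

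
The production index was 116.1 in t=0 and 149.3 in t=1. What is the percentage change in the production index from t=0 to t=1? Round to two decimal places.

28.60%

Change = (149.3 − 116.1) / 116.1 × 100
       = 33.2 / 116.1 × 100 = 28.5960%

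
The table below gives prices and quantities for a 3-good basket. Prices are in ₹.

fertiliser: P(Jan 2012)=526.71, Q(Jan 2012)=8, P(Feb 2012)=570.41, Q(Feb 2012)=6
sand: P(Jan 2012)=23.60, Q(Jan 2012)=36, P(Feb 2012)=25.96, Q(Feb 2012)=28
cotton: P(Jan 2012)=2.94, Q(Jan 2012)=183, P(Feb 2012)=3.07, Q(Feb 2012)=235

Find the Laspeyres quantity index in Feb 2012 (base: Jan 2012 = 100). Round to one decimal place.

80.6

Laspeyres quantity index uses base-period prices as weights.
ΣP(Jan 2012)·Q(Feb 2012) = 526.71×6 + 23.60×28 + 2.94×235 = 3160.26 + 660.8 + 690.9 = 4511.96
ΣP(Jan 2012)·Q(Jan 2012) = 526.71×8 + 23.60×36 + 2.94×183 = 4213.68 + 849.6 + 538.02 = 5601.3
Index = 4511.96 / 5601.3 × 100 = 80.5520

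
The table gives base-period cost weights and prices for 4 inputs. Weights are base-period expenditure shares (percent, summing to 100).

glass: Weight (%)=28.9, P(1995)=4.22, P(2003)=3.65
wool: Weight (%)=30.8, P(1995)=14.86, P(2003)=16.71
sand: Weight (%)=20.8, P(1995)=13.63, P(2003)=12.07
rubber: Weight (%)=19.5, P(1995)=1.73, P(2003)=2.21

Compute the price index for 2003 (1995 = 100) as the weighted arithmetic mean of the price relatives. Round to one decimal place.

glass: 28.9 × (3.65/4.22) = 28.9 × 0.864929 = 24.9964
wool: 30.8 × (16.71/14.86) = 30.8 × 1.124495 = 34.6345
sand: 20.8 × (12.07/13.63) = 20.8 × 0.885547 = 18.4194
rubber: 19.5 × (2.21/1.73) = 19.5 × 1.277457 = 24.9104
Index = Σ wᵢ·(p₁ᵢ/p₀ᵢ) = 24.9964 + 34.6345 + 18.4194 + 24.9104 = 102.9607

103.0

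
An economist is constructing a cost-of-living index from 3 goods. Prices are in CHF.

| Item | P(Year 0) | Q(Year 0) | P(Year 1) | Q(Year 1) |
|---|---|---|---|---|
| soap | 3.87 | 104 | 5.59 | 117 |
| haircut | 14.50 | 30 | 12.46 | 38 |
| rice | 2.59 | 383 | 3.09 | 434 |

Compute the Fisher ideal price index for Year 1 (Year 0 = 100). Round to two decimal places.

116.46

Laspeyres component (base-period weights):
ΣP(Year 1)Q(Year 0) = 5.59×104 + 12.46×30 + 3.09×383 = 581.36 + 373.8 + 1183.47 = 2138.63
ΣP(Year 0)Q(Year 0) = 3.87×104 + 14.50×30 + 2.59×383 = 402.48 + 435 + 991.97 = 1829.45
L = 2138.63 / 1829.45 × 100 = 116.9002
Paasche component (current-period weights):
ΣP(Year 1)Q(Year 1) = 5.59×117 + 12.46×38 + 3.09×434 = 654.03 + 473.48 + 1341.06 = 2468.57
ΣP(Year 0)Q(Year 1) = 3.87×117 + 14.50×38 + 2.59×434 = 452.79 + 551 + 1124.06 = 2127.85
P = 2468.57 / 2127.85 × 100 = 116.0124
Fisher = √(L × P) = √(116.9002 × 116.0124) = 116.4554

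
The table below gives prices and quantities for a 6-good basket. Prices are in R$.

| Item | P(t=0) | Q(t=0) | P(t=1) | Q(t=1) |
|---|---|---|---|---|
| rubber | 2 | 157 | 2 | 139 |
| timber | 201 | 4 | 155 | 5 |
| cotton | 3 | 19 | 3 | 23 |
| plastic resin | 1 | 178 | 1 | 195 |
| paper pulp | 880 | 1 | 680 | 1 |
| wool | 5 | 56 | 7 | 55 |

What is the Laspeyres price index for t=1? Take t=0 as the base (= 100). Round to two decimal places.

89.18

Laspeyres price index uses base-period quantities as weights.
ΣP(t=1)·Q(t=0) = 2×157 + 155×4 + 3×19 + 1×178 + 680×1 + 7×56 = 314 + 620 + 57 + 178 + 680 + 392 = 2241
ΣP(t=0)·Q(t=0) = 2×157 + 201×4 + 3×19 + 1×178 + 880×1 + 5×56 = 314 + 804 + 57 + 178 + 880 + 280 = 2513
Index = 2241 / 2513 × 100 = 89.1763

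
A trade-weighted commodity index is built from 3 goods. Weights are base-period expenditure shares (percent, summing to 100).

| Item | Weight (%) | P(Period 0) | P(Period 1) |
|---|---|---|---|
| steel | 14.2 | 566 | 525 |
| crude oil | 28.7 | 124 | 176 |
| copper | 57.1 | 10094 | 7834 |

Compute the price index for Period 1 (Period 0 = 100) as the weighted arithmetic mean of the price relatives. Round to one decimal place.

98.2

steel: 14.2 × (525/566) = 14.2 × 0.927562 = 13.1714
crude oil: 28.7 × (176/124) = 28.7 × 1.419355 = 40.7355
copper: 57.1 × (7834/10094) = 57.1 × 0.776105 = 44.3156
Index = Σ wᵢ·(p₁ᵢ/p₀ᵢ) = 13.1714 + 40.7355 + 44.3156 = 98.2224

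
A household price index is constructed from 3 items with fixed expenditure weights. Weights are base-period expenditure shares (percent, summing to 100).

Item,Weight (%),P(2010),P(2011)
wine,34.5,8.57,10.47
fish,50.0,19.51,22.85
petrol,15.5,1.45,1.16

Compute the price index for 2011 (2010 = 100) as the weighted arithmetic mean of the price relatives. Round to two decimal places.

113.11

wine: 34.5 × (10.47/8.57) = 34.5 × 1.221704 = 42.1488
fish: 50.0 × (22.85/19.51) = 50.0 × 1.171194 = 58.5597
petrol: 15.5 × (1.16/1.45) = 15.5 × 0.800000 = 12.4000
Index = Σ wᵢ·(p₁ᵢ/p₀ᵢ) = 42.1488 + 58.5597 + 12.4000 = 113.1085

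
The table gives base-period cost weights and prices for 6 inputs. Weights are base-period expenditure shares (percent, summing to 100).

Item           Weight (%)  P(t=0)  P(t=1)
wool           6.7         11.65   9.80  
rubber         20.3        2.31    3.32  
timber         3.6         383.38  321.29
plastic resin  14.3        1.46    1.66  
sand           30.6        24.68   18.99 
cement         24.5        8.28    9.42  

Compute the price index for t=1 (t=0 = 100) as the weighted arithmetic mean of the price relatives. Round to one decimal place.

105.5

wool: 6.7 × (9.80/11.65) = 6.7 × 0.841202 = 5.6361
rubber: 20.3 × (3.32/2.31) = 20.3 × 1.437229 = 29.1758
timber: 3.6 × (321.29/383.38) = 3.6 × 0.838046 = 3.0170
plastic resin: 14.3 × (1.66/1.46) = 14.3 × 1.136986 = 16.2589
sand: 30.6 × (18.99/24.68) = 30.6 × 0.769449 = 23.5451
cement: 24.5 × (9.42/8.28) = 24.5 × 1.137681 = 27.8732
Index = Σ wᵢ·(p₁ᵢ/p₀ᵢ) = 5.6361 + 29.1758 + 3.0170 + 16.2589 + 23.5451 + 27.8732 = 105.5060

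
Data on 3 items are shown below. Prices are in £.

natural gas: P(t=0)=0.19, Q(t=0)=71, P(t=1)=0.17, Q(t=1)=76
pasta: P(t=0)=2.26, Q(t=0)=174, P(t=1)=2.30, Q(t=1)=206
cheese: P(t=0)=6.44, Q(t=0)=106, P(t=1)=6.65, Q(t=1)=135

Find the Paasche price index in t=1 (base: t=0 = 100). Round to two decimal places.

102.60

Paasche price index uses current-period quantities as weights.
ΣP(t=1)·Q(t=1) = 0.17×76 + 2.30×206 + 6.65×135 = 12.92 + 473.8 + 897.75 = 1384.47
ΣP(t=0)·Q(t=1) = 0.19×76 + 2.26×206 + 6.44×135 = 14.44 + 465.56 + 869.4 = 1349.4
Index = 1384.47 / 1349.4 × 100 = 102.5989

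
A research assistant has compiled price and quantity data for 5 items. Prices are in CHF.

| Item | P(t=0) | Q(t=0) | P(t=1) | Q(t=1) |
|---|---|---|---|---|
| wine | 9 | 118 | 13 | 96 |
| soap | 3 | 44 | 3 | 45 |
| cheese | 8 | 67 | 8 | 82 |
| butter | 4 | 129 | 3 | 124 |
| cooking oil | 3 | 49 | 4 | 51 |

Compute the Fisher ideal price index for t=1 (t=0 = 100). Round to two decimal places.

114.93

Laspeyres component (base-period weights):
ΣP(t=1)Q(t=0) = 13×118 + 3×44 + 8×67 + 3×129 + 4×49 = 1534 + 132 + 536 + 387 + 196 = 2785
ΣP(t=0)Q(t=0) = 9×118 + 3×44 + 8×67 + 4×129 + 3×49 = 1062 + 132 + 536 + 516 + 147 = 2393
L = 2785 / 2393 × 100 = 116.3811
Paasche component (current-period weights):
ΣP(t=1)Q(t=1) = 13×96 + 3×45 + 8×82 + 3×124 + 4×51 = 1248 + 135 + 656 + 372 + 204 = 2615
ΣP(t=0)Q(t=1) = 9×96 + 3×45 + 8×82 + 4×124 + 3×51 = 864 + 135 + 656 + 496 + 153 = 2304
P = 2615 / 2304 × 100 = 113.4983
Fisher = √(L × P) = √(116.3811 × 113.4983) = 114.9306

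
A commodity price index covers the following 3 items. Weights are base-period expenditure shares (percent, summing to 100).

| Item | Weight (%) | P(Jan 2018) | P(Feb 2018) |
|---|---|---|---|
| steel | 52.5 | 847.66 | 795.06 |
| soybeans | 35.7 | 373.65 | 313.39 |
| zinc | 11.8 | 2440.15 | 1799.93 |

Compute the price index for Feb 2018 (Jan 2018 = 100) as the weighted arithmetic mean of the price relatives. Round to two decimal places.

87.89

steel: 52.5 × (795.06/847.66) = 52.5 × 0.937947 = 49.2422
soybeans: 35.7 × (313.39/373.65) = 35.7 × 0.838726 = 29.9425
zinc: 11.8 × (1799.93/2440.15) = 11.8 × 0.737631 = 8.7040
Index = Σ wᵢ·(p₁ᵢ/p₀ᵢ) = 49.2422 + 29.9425 + 8.7040 = 87.8888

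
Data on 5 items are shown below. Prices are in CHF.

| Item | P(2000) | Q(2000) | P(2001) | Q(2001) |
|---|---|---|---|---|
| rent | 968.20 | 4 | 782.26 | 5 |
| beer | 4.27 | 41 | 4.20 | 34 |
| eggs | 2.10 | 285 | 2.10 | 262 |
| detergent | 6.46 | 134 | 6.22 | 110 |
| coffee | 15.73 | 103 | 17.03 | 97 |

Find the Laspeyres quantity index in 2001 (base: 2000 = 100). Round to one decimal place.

109.0

Laspeyres quantity index uses base-period prices as weights.
ΣP(2000)·Q(2001) = 968.20×5 + 4.27×34 + 2.10×262 + 6.46×110 + 15.73×97 = 4841 + 145.18 + 550.2 + 710.6 + 1525.81 = 7772.79
ΣP(2000)·Q(2000) = 968.20×4 + 4.27×41 + 2.10×285 + 6.46×134 + 15.73×103 = 3872.8 + 175.07 + 598.5 + 865.64 + 1620.19 = 7132.2
Index = 7772.79 / 7132.2 × 100 = 108.9817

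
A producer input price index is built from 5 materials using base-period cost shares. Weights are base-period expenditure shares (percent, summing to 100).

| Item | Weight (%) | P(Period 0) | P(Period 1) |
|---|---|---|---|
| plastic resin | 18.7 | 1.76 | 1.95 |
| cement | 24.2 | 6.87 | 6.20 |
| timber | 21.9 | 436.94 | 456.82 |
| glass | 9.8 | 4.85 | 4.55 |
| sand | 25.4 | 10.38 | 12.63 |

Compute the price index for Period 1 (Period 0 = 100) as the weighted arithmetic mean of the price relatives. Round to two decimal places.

plastic resin: 18.7 × (1.95/1.76) = 18.7 × 1.107955 = 20.7188
cement: 24.2 × (6.20/6.87) = 24.2 × 0.902475 = 21.8399
timber: 21.9 × (456.82/436.94) = 21.9 × 1.045498 = 22.8964
glass: 9.8 × (4.55/4.85) = 9.8 × 0.938144 = 9.1938
sand: 25.4 × (12.63/10.38) = 25.4 × 1.216763 = 30.9058
Index = Σ wᵢ·(p₁ᵢ/p₀ᵢ) = 20.7188 + 21.8399 + 22.8964 + 9.1938 + 30.9058 = 105.5546

105.55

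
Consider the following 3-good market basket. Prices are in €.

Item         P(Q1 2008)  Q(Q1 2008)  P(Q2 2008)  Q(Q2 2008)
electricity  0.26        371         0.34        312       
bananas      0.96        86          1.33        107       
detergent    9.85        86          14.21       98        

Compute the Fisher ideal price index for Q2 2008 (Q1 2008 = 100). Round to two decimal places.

142.67

Laspeyres component (base-period weights):
ΣP(Q2 2008)Q(Q1 2008) = 0.34×371 + 1.33×86 + 14.21×86 = 126.14 + 114.38 + 1222.06 = 1462.58
ΣP(Q1 2008)Q(Q1 2008) = 0.26×371 + 0.96×86 + 9.85×86 = 96.46 + 82.56 + 847.1 = 1026.12
L = 1462.58 / 1026.12 × 100 = 142.5350
Paasche component (current-period weights):
ΣP(Q2 2008)Q(Q2 2008) = 0.34×312 + 1.33×107 + 14.21×98 = 106.08 + 142.31 + 1392.58 = 1640.97
ΣP(Q1 2008)Q(Q2 2008) = 0.26×312 + 0.96×107 + 9.85×98 = 81.12 + 102.72 + 965.3 = 1149.14
P = 1640.97 / 1149.14 × 100 = 142.7998
Fisher = √(L × P) = √(142.5350 × 142.7998) = 142.6673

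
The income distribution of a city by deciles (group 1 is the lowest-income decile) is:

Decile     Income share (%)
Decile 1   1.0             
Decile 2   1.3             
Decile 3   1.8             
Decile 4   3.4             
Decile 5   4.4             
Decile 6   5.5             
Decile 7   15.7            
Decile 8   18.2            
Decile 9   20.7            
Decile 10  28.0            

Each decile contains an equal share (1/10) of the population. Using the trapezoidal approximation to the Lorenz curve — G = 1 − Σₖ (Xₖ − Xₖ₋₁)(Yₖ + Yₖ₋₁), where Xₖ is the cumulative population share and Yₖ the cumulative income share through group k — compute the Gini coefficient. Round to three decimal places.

Cumulative income shares Yₖ: 0.0100, 0.0230, 0.0410, 0.0750, 0.1190, 0.1740, 0.3310, 0.5130, 0.7200, 1.0000
Σ (Xₖ−Xₖ₋₁)(Yₖ+Yₖ₋₁) = (1/10)(0.0100+0.0000) + (1/10)(0.0230+0.0100) + (1/10)(0.0410+0.0230) + (1/10)(0.0750+0.0410) + (1/10)(0.1190+0.0750) + (1/10)(0.1740+0.1190) + (1/10)(0.3310+0.1740) + (1/10)(0.5130+0.3310) + (1/10)(0.7200+0.5130) + (1/10)(1.0000+0.7200)
  = 0.0010 + 0.0033 + 0.0064 + 0.0116 + 0.0194 + 0.0293 + 0.0505 + 0.0844 + 0.1233 + 0.1720 = 0.5012
G = 1 − 0.5012 = 0.4988

0.499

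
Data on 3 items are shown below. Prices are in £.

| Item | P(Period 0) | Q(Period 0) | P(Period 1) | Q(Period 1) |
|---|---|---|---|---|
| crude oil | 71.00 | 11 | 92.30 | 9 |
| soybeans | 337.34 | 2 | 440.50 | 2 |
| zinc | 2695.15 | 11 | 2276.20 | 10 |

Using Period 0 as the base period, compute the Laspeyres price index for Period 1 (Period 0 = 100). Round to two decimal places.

86.60

Laspeyres price index uses base-period quantities as weights.
ΣP(Period 1)·Q(Period 0) = 92.30×11 + 440.50×2 + 2276.20×11 = 1015.3 + 881 + 25038.2 = 26934.5
ΣP(Period 0)·Q(Period 0) = 71.00×11 + 337.34×2 + 2695.15×11 = 781 + 674.68 + 29646.65 = 31102.33
Index = 26934.5 / 31102.33 × 100 = 86.5996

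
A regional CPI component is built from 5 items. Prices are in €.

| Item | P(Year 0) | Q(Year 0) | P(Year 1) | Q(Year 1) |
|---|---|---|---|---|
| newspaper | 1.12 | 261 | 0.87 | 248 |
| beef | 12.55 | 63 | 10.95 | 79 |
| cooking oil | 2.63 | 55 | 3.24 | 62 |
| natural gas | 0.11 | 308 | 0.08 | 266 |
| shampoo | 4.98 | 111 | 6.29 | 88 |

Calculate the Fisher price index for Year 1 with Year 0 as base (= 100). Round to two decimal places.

Laspeyres component (base-period weights):
ΣP(Year 1)Q(Year 0) = 0.87×261 + 10.95×63 + 3.24×55 + 0.08×308 + 6.29×111 = 227.07 + 689.85 + 178.2 + 24.64 + 698.19 = 1817.95
ΣP(Year 0)Q(Year 0) = 1.12×261 + 12.55×63 + 2.63×55 + 0.11×308 + 4.98×111 = 292.32 + 790.65 + 144.65 + 33.88 + 552.78 = 1814.28
L = 1817.95 / 1814.28 × 100 = 100.2023
Paasche component (current-period weights):
ΣP(Year 1)Q(Year 1) = 0.87×248 + 10.95×79 + 3.24×62 + 0.08×266 + 6.29×88 = 215.76 + 865.05 + 200.88 + 21.28 + 553.52 = 1856.49
ΣP(Year 0)Q(Year 1) = 1.12×248 + 12.55×79 + 2.63×62 + 0.11×266 + 4.98×88 = 277.76 + 991.45 + 163.06 + 29.26 + 438.24 = 1899.77
P = 1856.49 / 1899.77 × 100 = 97.7218
Fisher = √(L × P) = √(100.2023 × 97.7218) = 98.9543

98.95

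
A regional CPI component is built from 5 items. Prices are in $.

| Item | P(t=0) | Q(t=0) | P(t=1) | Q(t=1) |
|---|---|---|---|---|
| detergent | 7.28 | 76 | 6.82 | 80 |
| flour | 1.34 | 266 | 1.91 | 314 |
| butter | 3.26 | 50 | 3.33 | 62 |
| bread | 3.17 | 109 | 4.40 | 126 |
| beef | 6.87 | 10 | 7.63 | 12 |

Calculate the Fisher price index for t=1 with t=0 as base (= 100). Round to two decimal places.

Laspeyres component (base-period weights):
ΣP(t=1)Q(t=0) = 6.82×76 + 1.91×266 + 3.33×50 + 4.40×109 + 7.63×10 = 518.32 + 508.06 + 166.5 + 479.6 + 76.3 = 1748.78
ΣP(t=0)Q(t=0) = 7.28×76 + 1.34×266 + 3.26×50 + 3.17×109 + 6.87×10 = 553.28 + 356.44 + 163 + 345.53 + 68.7 = 1486.95
L = 1748.78 / 1486.95 × 100 = 117.6085
Paasche component (current-period weights):
ΣP(t=1)Q(t=1) = 6.82×80 + 1.91×314 + 3.33×62 + 4.40×126 + 7.63×12 = 545.6 + 599.74 + 206.46 + 554.4 + 91.56 = 1997.76
ΣP(t=0)Q(t=1) = 7.28×80 + 1.34×314 + 3.26×62 + 3.17×126 + 6.87×12 = 582.4 + 420.76 + 202.12 + 399.42 + 82.44 = 1687.14
P = 1997.76 / 1687.14 × 100 = 118.4110
Fisher = √(L × P) = √(117.6085 × 118.4110) = 118.0091

118.01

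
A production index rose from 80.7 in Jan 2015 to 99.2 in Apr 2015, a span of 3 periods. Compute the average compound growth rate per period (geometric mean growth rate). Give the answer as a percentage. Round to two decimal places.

7.12%

Growth factor = (99.2/80.7)^(1/3) = (1.229244)^(1/3) = 1.071222
Growth rate = 1.071222 − 1 = 0.071222 = 7.1222%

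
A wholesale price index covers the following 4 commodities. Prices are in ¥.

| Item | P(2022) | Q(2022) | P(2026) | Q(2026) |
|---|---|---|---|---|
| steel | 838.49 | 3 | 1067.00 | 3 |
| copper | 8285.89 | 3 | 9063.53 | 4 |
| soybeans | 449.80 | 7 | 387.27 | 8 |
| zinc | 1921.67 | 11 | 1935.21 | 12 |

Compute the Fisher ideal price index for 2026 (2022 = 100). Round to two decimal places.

105.42

Laspeyres component (base-period weights):
ΣP(2026)Q(2022) = 1067.00×3 + 9063.53×3 + 387.27×7 + 1935.21×11 = 3201 + 27190.59 + 2710.89 + 21287.31 = 54389.79
ΣP(2022)Q(2022) = 838.49×3 + 8285.89×3 + 449.80×7 + 1921.67×11 = 2515.47 + 24857.67 + 3148.6 + 21138.37 = 51660.11
L = 54389.79 / 51660.11 × 100 = 105.2839
Paasche component (current-period weights):
ΣP(2026)Q(2026) = 1067.00×3 + 9063.53×4 + 387.27×8 + 1935.21×12 = 3201 + 36254.12 + 3098.16 + 23222.52 = 65775.8
ΣP(2022)Q(2026) = 838.49×3 + 8285.89×4 + 449.80×8 + 1921.67×12 = 2515.47 + 33143.56 + 3598.4 + 23060.04 = 62317.47
P = 65775.8 / 62317.47 × 100 = 105.5495
Fisher = √(L × P) = √(105.2839 × 105.5495) = 105.4166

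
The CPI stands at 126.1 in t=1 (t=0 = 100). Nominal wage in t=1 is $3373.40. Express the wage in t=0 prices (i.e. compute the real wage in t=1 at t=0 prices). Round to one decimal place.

2675.2

Real = Nominal ÷ (Index/100) = 3373.40 ÷ (126.1/100)
     = 3373.40 ÷ 1.261 = 2675.1784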